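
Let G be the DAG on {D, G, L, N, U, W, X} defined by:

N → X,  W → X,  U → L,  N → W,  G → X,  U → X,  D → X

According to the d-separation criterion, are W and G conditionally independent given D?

Yes

There are 2 undirected paths between W and G; checking each against the conditioning set {D}:
  1. W → X ← G — X:collider[blocks] ⇒ blocked
  2. W ← N → X ← G — N:fork[open]; X:collider[blocks] ⇒ blocked
Every path is blocked, so W and G are d-separated given {D}.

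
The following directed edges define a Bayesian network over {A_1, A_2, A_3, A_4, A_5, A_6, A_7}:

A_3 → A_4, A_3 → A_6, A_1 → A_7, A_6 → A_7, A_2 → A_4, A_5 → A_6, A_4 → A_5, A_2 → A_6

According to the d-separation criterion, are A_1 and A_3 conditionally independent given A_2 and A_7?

Enumerating the 3 paths from A_1 to A_3 and testing each for blocking by {A_2, A_7}:
  1. A_1 → A_7 ← A_6 ← A_5 ← A_4 ← A_3 — A_7:collider[open]; A_6:chain[open]; A_5:chain[open]; A_4:chain[open] ⇒ active
  2. A_1 → A_7 ← A_6 ← A_2 → A_4 ← A_3 — A_7:collider[open]; A_6:chain[open]; A_2:fork[blocks]; A_4:collider[open] ⇒ blocked
  3. A_1 → A_7 ← A_6 ← A_3 — A_7:collider[open]; A_6:chain[open] ⇒ active
At least one path is unblocked, so d-separation fails.

No — A_1 and A_3 are not d-separated given {A_2, A_7}.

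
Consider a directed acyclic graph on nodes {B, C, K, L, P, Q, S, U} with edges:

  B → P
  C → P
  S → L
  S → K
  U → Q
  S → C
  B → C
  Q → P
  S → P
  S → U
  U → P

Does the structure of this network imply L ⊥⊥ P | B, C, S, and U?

5 paths connect L and P; each must be blocked for d-separation to hold:
Path 1: L ← S → C ← B → P
  S is a fork here and S is conditioned on, so the path is blocked at S.
Path 2: L ← S → C → P
  S is a fork here and S is conditioned on, so the path is blocked at S.
Path 3: L ← S → U → Q → P
  S is a fork here and S is conditioned on, so the path is blocked at S.
Path 4: L ← S → U → P
  S is a fork here and S is conditioned on, so the path is blocked at S.
Path 5: L ← S → P
  S is a fork here and S is conditioned on, so the path is blocked at S.
All paths are blocked; L ⊥ P | {B, C, S, U} holds.

Yes — L and P are d-separated given {B, C, S, U}.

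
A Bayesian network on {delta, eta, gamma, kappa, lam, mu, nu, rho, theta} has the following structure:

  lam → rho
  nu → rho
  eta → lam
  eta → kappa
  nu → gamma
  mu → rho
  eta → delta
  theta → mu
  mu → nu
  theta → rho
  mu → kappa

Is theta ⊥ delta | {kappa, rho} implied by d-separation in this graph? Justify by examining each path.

No

Enumerating the 6 paths from theta to delta and testing each for blocking by {kappa, rho}:
  1. theta → rho ← mu → kappa ← eta → delta — rho:collider[open]; mu:fork[open]; kappa:collider[open]; eta:fork[open] ⇒ active
  2. theta → rho ← lam ← eta → delta — rho:collider[open]; lam:chain[open]; eta:fork[open] ⇒ active
  3. theta → rho ← nu ← mu → kappa ← eta → delta — rho:collider[open]; nu:chain[open]; mu:fork[open]; kappa:collider[open]; eta:fork[open] ⇒ active
  4. theta → mu → rho ← lam ← eta → delta — mu:chain[open]; rho:collider[open]; lam:chain[open]; eta:fork[open] ⇒ active
  5. theta → mu → kappa ← eta → delta — mu:chain[open]; kappa:collider[open]; eta:fork[open] ⇒ active
  6. theta → mu → nu → rho ← lam ← eta → delta — mu:chain[open]; nu:chain[open]; rho:collider[open]; lam:chain[open]; eta:fork[open] ⇒ active
Because an active path exists, theta and delta are not d-separated.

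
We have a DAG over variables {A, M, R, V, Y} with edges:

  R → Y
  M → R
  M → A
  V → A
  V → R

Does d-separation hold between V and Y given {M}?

No

There are 2 undirected paths between V and Y; checking each against the conditioning set {M}:
Path 1: V → A ← M → R → Y
  A is a collider here and neither A nor any of its descendants is conditioned on, so the collider stays closed — the path is blocked at A.
Path 2: V → R → Y
  R is a chain and R is not conditioned on — no node blocks this path, so it is active.
At least one path is unblocked, so d-separation fails.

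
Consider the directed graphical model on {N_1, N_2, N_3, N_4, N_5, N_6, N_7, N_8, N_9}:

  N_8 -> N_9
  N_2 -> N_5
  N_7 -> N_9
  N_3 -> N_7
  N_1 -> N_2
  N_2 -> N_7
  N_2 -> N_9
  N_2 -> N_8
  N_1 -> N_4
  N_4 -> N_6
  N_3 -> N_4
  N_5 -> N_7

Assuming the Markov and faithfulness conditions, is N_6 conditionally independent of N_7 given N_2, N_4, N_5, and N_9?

Enumerating the 5 paths from N_6 to N_7 and testing each for blocking by {N_2, N_4, N_5, N_9}:
Path 1: N_6 ← N_4 ← N_3 → N_7
  N_4 is a chain here and N_4 is conditioned on, so the path is blocked at N_4.
Path 2: N_6 ← N_4 ← N_1 → N_2 → N_8 → N_9 ← N_7
  N_4 is a chain here and N_4 is conditioned on, so the path is blocked at N_4.
Path 3: N_6 ← N_4 ← N_1 → N_2 → N_7
  N_4 is a chain here and N_4 is conditioned on, so the path is blocked at N_4.
Path 4: N_6 ← N_4 ← N_1 → N_2 → N_9 ← N_7
  N_4 is a chain here and N_4 is conditioned on, so the path is blocked at N_4.
Path 5: N_6 ← N_4 ← N_1 → N_2 → N_5 → N_7
  N_4 is a chain here and N_4 is conditioned on, so the path is blocked at N_4.
Since every path is blocked, d-separation holds.

Yes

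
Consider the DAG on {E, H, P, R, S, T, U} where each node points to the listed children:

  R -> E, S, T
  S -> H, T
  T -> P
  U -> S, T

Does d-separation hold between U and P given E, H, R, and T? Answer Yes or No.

Yes

There are 3 undirected paths between U and P; checking each against the conditioning set {E, H, R, T}:
Path 1: U → T → P
  T is a chain here and T is conditioned on, so the path is blocked at T.
Path 2: U → S → T → P
  T is a chain here and T is conditioned on, so the path is blocked at T.
Path 3: U → S ← R → T → P
  R is a fork here and R is conditioned on, so the path is blocked at R.
All paths are blocked; U ⊥ P | {E, H, R, T} holds.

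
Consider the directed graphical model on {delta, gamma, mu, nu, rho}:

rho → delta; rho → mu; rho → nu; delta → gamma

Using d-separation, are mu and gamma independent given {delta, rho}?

Yes — mu and gamma are d-separated given {delta, rho}.

There is one path between mu and gamma:
Path 1: mu ← rho → delta → gamma
  rho is a fork here and rho is conditioned on, so the path is blocked at rho.
All paths are blocked; mu ⊥ gamma | {delta, rho} holds.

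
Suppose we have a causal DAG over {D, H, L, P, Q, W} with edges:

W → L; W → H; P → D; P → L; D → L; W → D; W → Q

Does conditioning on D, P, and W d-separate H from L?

Yes

There are 3 undirected paths between H and L; checking each against the conditioning set {D, P, W}:
Path 1: H ← W → L
  W is a fork here and W is conditioned on, so the path is blocked at W.
Path 2: H ← W → D → L
  W is a fork here and W is conditioned on, so the path is blocked at W.
Path 3: H ← W → D ← P → L
  W is a fork here and W is conditioned on, so the path is blocked at W.
All paths are blocked; H ⊥ L | {D, P, W} holds.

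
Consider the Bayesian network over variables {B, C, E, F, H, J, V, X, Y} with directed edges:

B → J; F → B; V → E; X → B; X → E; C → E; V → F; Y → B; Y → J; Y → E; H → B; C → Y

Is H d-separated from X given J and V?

No — H and X are not d-separated given {J, V}.

Enumerating the 6 paths from H to X and testing each for blocking by {J, V}:
Path 1: H → B ← F ← V → E ← X
  V is a fork here and V is conditioned on, so the path is blocked at V.
Path 2: H → B → J ← Y → E ← X
  E is a collider here and neither E nor any of its descendants is conditioned on, so the collider stays closed — the path is blocked at E.
Path 3: H → B → J ← Y ← C → E ← X
  E is a collider here and neither E nor any of its descendants is conditioned on, so the collider stays closed — the path is blocked at E.
Path 4: H → B ← X
  B is a collider and its descendant J is conditioned on, which opens it — no node blocks this path, so it is active.
Path 5: H → B ← Y → E ← X
  E is a collider here and neither E nor any of its descendants is conditioned on, so the collider stays closed — the path is blocked at E.
Path 6: H → B ← Y ← C → E ← X
  E is a collider here and neither E nor any of its descendants is conditioned on, so the collider stays closed — the path is blocked at E.
Since the path H → B ← X is active, H and X are not d-separated given {J, V}.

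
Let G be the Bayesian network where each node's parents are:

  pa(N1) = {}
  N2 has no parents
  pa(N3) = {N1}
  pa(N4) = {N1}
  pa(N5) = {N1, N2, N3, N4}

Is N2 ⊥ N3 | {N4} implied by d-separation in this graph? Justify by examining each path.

3 paths connect N2 and N3; each must be blocked for d-separation to hold:
Path 1: N2 → N5 ← N4 ← N1 → N3
  N5 is a collider here and neither N5 nor any of its descendants is conditioned on, so the collider stays closed — the path is blocked at N5.
Path 2: N2 → N5 ← N3
  N5 is a collider here and neither N5 nor any of its descendants is conditioned on, so the collider stays closed — the path is blocked at N5.
Path 3: N2 → N5 ← N1 → N3
  N5 is a collider here and neither N5 nor any of its descendants is conditioned on, so the collider stays closed — the path is blocked at N5.
Every path is blocked, so N2 and N3 are d-separated given {N4}.

Yes — N2 and N3 are d-separated given {N4}.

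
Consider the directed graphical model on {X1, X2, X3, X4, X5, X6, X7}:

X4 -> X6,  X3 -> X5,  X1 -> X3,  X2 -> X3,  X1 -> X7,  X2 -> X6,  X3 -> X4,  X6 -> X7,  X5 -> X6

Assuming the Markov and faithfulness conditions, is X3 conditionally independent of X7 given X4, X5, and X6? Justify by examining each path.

No — X3 and X7 are not d-separated given {X4, X5, X6}.

Enumerating the 4 paths from X3 to X7 and testing each for blocking by {X4, X5, X6}:
  1. X3 ← X2 → X6 → X7 — X2:fork[open]; X6:chain[blocks] ⇒ blocked
  2. X3 → X4 → X6 → X7 — X4:chain[blocks]; X6:chain[blocks] ⇒ blocked
  3. X3 → X5 → X6 → X7 — X5:chain[blocks]; X6:chain[blocks] ⇒ blocked
  4. X3 ← X1 → X7 — X1:fork[open] ⇒ active
At least one path is unblocked, so d-separation fails.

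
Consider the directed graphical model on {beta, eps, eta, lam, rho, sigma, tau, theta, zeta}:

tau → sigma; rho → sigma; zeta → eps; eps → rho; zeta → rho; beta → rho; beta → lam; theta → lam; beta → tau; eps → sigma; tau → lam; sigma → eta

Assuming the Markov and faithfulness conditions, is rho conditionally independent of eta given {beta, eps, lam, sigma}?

There are 5 undirected paths between rho and eta; checking each against the conditioning set {beta, eps, lam, sigma}:
  1. rho ← eps → sigma → eta — eps:fork[blocks]; sigma:chain[blocks] ⇒ blocked
  2. rho ← zeta → eps → sigma → eta — zeta:fork[open]; eps:chain[blocks]; sigma:chain[blocks] ⇒ blocked
  3. rho ← beta → tau → sigma → eta — beta:fork[blocks]; tau:chain[open]; sigma:chain[blocks] ⇒ blocked
  4. rho ← beta → lam ← tau → sigma → eta — beta:fork[blocks]; lam:collider[open]; tau:fork[open]; sigma:chain[blocks] ⇒ blocked
  5. rho → sigma → eta — sigma:chain[blocks] ⇒ blocked
All paths are blocked; rho ⊥ eta | {beta, eps, lam, sigma} holds.

Yes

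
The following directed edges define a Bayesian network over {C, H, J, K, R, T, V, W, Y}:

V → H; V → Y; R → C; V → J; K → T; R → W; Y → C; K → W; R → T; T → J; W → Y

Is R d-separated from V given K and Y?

No

There are 6 undirected paths between R and V; checking each against the conditioning set {K, Y}:
  1. R → T → J ← V — T:chain[open]; J:collider[blocks] ⇒ blocked
  2. R → T ← K → W → Y ← V — T:collider[blocks]; K:fork[blocks]; W:chain[open]; Y:collider[open] ⇒ blocked
  3. R → W → Y ← V — W:chain[open]; Y:collider[open] ⇒ active
  4. R → W ← K → T → J ← V — W:collider[open]; K:fork[blocks]; T:chain[open]; J:collider[blocks] ⇒ blocked
  5. R → C ← Y ← W ← K → T → J ← V — C:collider[blocks]; Y:chain[blocks]; W:chain[open]; K:fork[blocks]; T:chain[open]; J:collider[blocks] ⇒ blocked
  6. R → C ← Y ← V — C:collider[blocks]; Y:chain[blocks] ⇒ blocked
Because an active path exists, R and V are not d-separated.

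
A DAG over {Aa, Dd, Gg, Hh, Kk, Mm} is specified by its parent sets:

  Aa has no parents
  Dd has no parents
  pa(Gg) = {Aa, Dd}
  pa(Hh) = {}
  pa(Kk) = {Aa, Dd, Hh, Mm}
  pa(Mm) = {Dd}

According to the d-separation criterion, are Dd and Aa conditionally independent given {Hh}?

Yes

Enumerating the 3 paths from Dd to Aa and testing each for blocking by {Hh}:
Path 1: Dd → Mm → Kk ← Aa
  Kk is a collider here and neither Kk nor any of its descendants is conditioned on, so the collider stays closed — the path is blocked at Kk.
Path 2: Dd → Gg ← Aa
  Gg is a collider here and neither Gg nor any of its descendants is conditioned on, so the collider stays closed — the path is blocked at Gg.
Path 3: Dd → Kk ← Aa
  Kk is a collider here and neither Kk nor any of its descendants is conditioned on, so the collider stays closed — the path is blocked at Kk.
Since every path is blocked, d-separation holds.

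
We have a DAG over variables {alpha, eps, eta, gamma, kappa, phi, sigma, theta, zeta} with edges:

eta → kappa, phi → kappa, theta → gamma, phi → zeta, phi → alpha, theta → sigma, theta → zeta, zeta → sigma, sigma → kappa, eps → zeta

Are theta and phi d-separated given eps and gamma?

4 paths connect theta and phi; each must be blocked for d-separation to hold:
Path 1: theta → sigma → kappa ← phi
  kappa is a collider here and neither kappa nor any of its descendants is conditioned on, so the collider stays closed — the path is blocked at kappa.
Path 2: theta → sigma ← zeta ← phi
  sigma is a collider here and neither sigma nor any of its descendants is conditioned on, so the collider stays closed — the path is blocked at sigma.
Path 3: theta → zeta → sigma → kappa ← phi
  kappa is a collider here and neither kappa nor any of its descendants is conditioned on, so the collider stays closed — the path is blocked at kappa.
Path 4: theta → zeta ← phi
  zeta is a collider here and neither zeta nor any of its descendants is conditioned on, so the collider stays closed — the path is blocked at zeta.
All paths are blocked; theta ⊥ phi | {eps, gamma} holds.

Yes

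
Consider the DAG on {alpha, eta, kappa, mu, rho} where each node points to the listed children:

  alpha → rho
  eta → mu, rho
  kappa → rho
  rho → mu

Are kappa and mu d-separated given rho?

No

Enumerating the 2 paths from kappa to mu and testing each for blocking by {rho}:
Path 1: kappa → rho → mu
  rho is a chain here and rho is conditioned on, so the path is blocked at rho.
Path 2: kappa → rho ← eta → mu
  rho is a collider and rho is conditioned on, which opens it; eta is a fork and eta is not conditioned on — no node blocks this path, so it is active.
Since the path kappa → rho ← eta → mu is active, kappa and mu are not d-separated given {rho}.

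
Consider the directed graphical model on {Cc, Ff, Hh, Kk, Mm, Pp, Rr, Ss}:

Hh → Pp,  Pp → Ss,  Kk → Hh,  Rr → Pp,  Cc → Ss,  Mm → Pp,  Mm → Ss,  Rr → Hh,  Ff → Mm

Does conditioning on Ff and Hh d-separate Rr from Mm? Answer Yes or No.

Yes

4 paths connect Rr and Mm; each must be blocked for d-separation to hold:
Path 1: Rr → Hh → Pp → Ss ← Mm
  Hh is a chain here and Hh is conditioned on, so the path is blocked at Hh.
Path 2: Rr → Hh → Pp ← Mm
  Hh is a chain here and Hh is conditioned on, so the path is blocked at Hh.
Path 3: Rr → Pp → Ss ← Mm
  Ss is a collider here and neither Ss nor any of its descendants is conditioned on, so the collider stays closed — the path is blocked at Ss.
Path 4: Rr → Pp ← Mm
  Pp is a collider here and neither Pp nor any of its descendants is conditioned on, so the collider stays closed — the path is blocked at Pp.
All paths are blocked; Rr ⊥ Mm | {Ff, Hh} holds.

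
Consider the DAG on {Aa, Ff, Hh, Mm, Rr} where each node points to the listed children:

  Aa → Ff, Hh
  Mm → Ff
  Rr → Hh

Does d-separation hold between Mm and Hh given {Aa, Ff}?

Yes — Mm and Hh are d-separated given {Aa, Ff}.

The only undirected path from Mm to Hh is:
Path 1: Mm → Ff ← Aa → Hh
  Aa is a fork here and Aa is conditioned on, so the path is blocked at Aa.
Since every path is blocked, d-separation holds.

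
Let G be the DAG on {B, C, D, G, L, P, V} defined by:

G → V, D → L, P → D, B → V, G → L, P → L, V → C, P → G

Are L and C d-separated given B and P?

3 paths connect L and C; each must be blocked for d-separation to hold:
Path 1: L ← P → G → V → C
  P is a fork here and P is conditioned on, so the path is blocked at P.
Path 2: L ← D ← P → G → V → C
  P is a fork here and P is conditioned on, so the path is blocked at P.
Path 3: L ← G → V → C
  G is a fork and G is not conditioned on; V is a chain and V is not conditioned on — no node blocks this path, so it is active.
Because an active path exists, L and C are not d-separated.

No — L and C are not d-separated given {B, P}.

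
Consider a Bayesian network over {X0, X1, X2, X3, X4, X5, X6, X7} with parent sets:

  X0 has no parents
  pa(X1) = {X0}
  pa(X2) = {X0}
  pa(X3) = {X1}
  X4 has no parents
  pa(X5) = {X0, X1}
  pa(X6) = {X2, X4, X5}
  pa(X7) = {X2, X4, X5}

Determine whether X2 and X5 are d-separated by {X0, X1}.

Yes

We examine all 6 paths between X2 and X5:
Path 1: X2 → X6 ← X4 → X7 ← X5
  X6 is a collider here and neither X6 nor any of its descendants is conditioned on, so the collider stays closed — the path is blocked at X6.
Path 2: X2 → X6 ← X5
  X6 is a collider here and neither X6 nor any of its descendants is conditioned on, so the collider stays closed — the path is blocked at X6.
Path 3: X2 → X7 ← X4 → X6 ← X5
  X7 is a collider here and neither X7 nor any of its descendants is conditioned on, so the collider stays closed — the path is blocked at X7.
Path 4: X2 → X7 ← X5
  X7 is a collider here and neither X7 nor any of its descendants is conditioned on, so the collider stays closed — the path is blocked at X7.
Path 5: X2 ← X0 → X1 → X5
  X0 is a fork here and X0 is conditioned on, so the path is blocked at X0.
Path 6: X2 ← X0 → X5
  X0 is a fork here and X0 is conditioned on, so the path is blocked at X0.
Since every path is blocked, d-separation holds.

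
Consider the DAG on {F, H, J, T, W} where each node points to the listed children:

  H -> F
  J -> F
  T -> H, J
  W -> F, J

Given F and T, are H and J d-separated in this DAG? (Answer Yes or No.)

There are 3 undirected paths between H and J; checking each against the conditioning set {F, T}:
  1. H → F ← J — F:collider[open] ⇒ active
  2. H → F ← W → J — F:collider[open]; W:fork[open] ⇒ active
  3. H ← T → J — T:fork[blocks] ⇒ blocked
Because an active path exists, H and J are not d-separated.

No — H and J are not d-separated given {F, T}.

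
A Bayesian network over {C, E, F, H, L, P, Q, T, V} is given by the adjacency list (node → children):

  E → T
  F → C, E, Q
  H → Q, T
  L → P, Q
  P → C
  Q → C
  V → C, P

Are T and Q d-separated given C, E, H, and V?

There are 5 undirected paths between T and Q; checking each against the conditioning set {C, E, H, V}:
  1. T ← E ← F → C ← P ← L → Q — E:chain[blocks]; F:fork[open]; C:collider[open]; P:chain[open]; L:fork[open] ⇒ blocked
  2. T ← E ← F → C ← V → P ← L → Q — E:chain[blocks]; F:fork[open]; C:collider[open]; V:fork[blocks]; P:collider[open]; L:fork[open] ⇒ blocked
  3. T ← E ← F → C ← Q — E:chain[blocks]; F:fork[open]; C:collider[open] ⇒ blocked
  4. T ← E ← F → Q — E:chain[blocks]; F:fork[open] ⇒ blocked
  5. T ← H → Q — H:fork[blocks] ⇒ blocked
Since every path is blocked, d-separation holds.

Yes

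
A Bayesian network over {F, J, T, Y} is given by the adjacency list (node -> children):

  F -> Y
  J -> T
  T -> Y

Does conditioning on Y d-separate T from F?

No

The only undirected path from T to F is:
Path 1: T → Y ← F
  Y is a collider and Y is conditioned on, which opens it — no node blocks this path, so it is active.
Because an active path exists, T and F are not d-separated.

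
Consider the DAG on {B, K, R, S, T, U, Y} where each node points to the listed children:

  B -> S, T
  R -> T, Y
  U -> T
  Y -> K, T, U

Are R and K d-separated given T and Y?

There are 3 undirected paths between R and K; checking each against the conditioning set {T, Y}:
Path 1: R → Y → K
  Y is a chain here and Y is conditioned on, so the path is blocked at Y.
Path 2: R → T ← U ← Y → K
  Y is a fork here and Y is conditioned on, so the path is blocked at Y.
Path 3: R → T ← Y → K
  Y is a fork here and Y is conditioned on, so the path is blocked at Y.
All paths are blocked; R ⊥ K | {T, Y} holds.

Yes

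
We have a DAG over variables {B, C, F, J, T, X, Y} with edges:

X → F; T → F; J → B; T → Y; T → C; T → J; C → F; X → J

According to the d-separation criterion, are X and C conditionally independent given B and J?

No

We examine all 4 paths between X and C:
Path 1: X → F ← T → C
  F is a collider here and neither F nor any of its descendants is conditioned on, so the collider stays closed — the path is blocked at F.
Path 2: X → F ← C
  F is a collider here and neither F nor any of its descendants is conditioned on, so the collider stays closed — the path is blocked at F.
Path 3: X → J ← T → F ← C
  F is a collider here and neither F nor any of its descendants is conditioned on, so the collider stays closed — the path is blocked at F.
Path 4: X → J ← T → C
  J is a collider and J is conditioned on, which opens it; T is a fork and T is not conditioned on — no node blocks this path, so it is active.
Since the path X → J ← T → C is active, X and C are not d-separated given {B, J}.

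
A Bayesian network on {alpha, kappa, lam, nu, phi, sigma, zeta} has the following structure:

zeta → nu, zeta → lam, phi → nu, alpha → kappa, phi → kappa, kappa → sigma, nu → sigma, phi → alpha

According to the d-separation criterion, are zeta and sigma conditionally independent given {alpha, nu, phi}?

Yes

We examine all 3 paths between zeta and sigma:
Path 1: zeta → nu → sigma
  nu is a chain here and nu is conditioned on, so the path is blocked at nu.
Path 2: zeta → nu ← phi → alpha → kappa → sigma
  phi is a fork here and phi is conditioned on, so the path is blocked at phi.
Path 3: zeta → nu ← phi → kappa → sigma
  phi is a fork here and phi is conditioned on, so the path is blocked at phi.
Since every path is blocked, d-separation holds.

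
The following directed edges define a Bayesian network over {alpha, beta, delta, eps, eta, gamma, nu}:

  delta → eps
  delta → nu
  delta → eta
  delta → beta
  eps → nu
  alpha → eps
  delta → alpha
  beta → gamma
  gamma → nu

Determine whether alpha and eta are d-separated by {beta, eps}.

4 paths connect alpha and eta; each must be blocked for d-separation to hold:
Path 1: alpha → eps → nu ← delta → eta
  eps is a chain here and eps is conditioned on, so the path is blocked at eps.
Path 2: alpha → eps → nu ← gamma ← beta ← delta → eta
  eps is a chain here and eps is conditioned on, so the path is blocked at eps.
Path 3: alpha → eps ← delta → eta
  eps is a collider and eps is conditioned on, which opens it; delta is a fork and delta is not conditioned on — no node blocks this path, so it is active.
Path 4: alpha ← delta → eta
  delta is a fork and delta is not conditioned on — no node blocks this path, so it is active.
Because an active path exists, alpha and eta are not d-separated.

No — alpha and eta are not d-separated given {beta, eps}.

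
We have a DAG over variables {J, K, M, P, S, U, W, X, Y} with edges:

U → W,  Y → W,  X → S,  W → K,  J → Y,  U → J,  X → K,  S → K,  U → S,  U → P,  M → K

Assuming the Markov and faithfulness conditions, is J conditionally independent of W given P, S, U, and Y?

Enumerating the 4 paths from J to W and testing each for blocking by {P, S, U, Y}:
  1. J ← U → S → K ← W — U:fork[blocks]; S:chain[blocks]; K:collider[blocks] ⇒ blocked
  2. J ← U → S ← X → K ← W — U:fork[blocks]; S:collider[open]; X:fork[open]; K:collider[blocks] ⇒ blocked
  3. J ← U → W — U:fork[blocks] ⇒ blocked
  4. J → Y → W — Y:chain[blocks] ⇒ blocked
Every path is blocked, so J and W are d-separated given {P, S, U, Y}.

Yes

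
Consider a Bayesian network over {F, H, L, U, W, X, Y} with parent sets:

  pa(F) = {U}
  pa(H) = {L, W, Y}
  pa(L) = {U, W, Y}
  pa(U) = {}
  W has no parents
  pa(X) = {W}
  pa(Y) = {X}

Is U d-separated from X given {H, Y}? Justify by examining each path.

No

Enumerating the 6 paths from U to X and testing each for blocking by {H, Y}:
Path 1: U → L ← Y → H ← W → X
  Y is a fork here and Y is conditioned on, so the path is blocked at Y.
Path 2: U → L ← Y ← X
  Y is a chain here and Y is conditioned on, so the path is blocked at Y.
Path 3: U → L → H ← Y ← X
  Y is a chain here and Y is conditioned on, so the path is blocked at Y.
Path 4: U → L → H ← W → X
  L is a chain and L is not conditioned on; H is a collider and H is conditioned on, which opens it; W is a fork and W is not conditioned on — no node blocks this path, so it is active.
Path 5: U → L ← W → H ← Y ← X
  Y is a chain here and Y is conditioned on, so the path is blocked at Y.
Path 6: U → L ← W → X
  L is a collider and its descendant H is conditioned on, which opens it; W is a fork and W is not conditioned on — no node blocks this path, so it is active.
Because an active path exists, U and X are not d-separated.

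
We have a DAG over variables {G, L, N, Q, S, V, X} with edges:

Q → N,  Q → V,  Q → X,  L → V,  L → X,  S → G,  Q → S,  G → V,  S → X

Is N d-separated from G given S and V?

Enumerating the 6 paths from N to G and testing each for blocking by {S, V}:
  1. N ← Q → X ← L → V ← G — Q:fork[open]; X:collider[blocks]; L:fork[open]; V:collider[open] ⇒ blocked
  2. N ← Q → X ← S → G — Q:fork[open]; X:collider[blocks]; S:fork[blocks] ⇒ blocked
  3. N ← Q → V ← L → X ← S → G — Q:fork[open]; V:collider[open]; L:fork[open]; X:collider[blocks]; S:fork[blocks] ⇒ blocked
  4. N ← Q → V ← G — Q:fork[open]; V:collider[open] ⇒ active
  5. N ← Q → S → X ← L → V ← G — Q:fork[open]; S:chain[blocks]; X:collider[blocks]; L:fork[open]; V:collider[open] ⇒ blocked
  6. N ← Q → S → G — Q:fork[open]; S:chain[blocks] ⇒ blocked
At least one path is unblocked, so d-separation fails.

No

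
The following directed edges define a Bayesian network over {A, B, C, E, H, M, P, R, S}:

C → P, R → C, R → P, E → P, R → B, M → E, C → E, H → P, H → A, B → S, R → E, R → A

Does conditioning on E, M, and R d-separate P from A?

No

We examine all 6 paths between P and A:
  1. P ← R → A — R:fork[blocks] ⇒ blocked
  2. P ← H → A — H:fork[open] ⇒ active
  3. P ← E ← R → A — E:chain[blocks]; R:fork[blocks] ⇒ blocked
  4. P ← E ← C ← R → A — E:chain[blocks]; C:chain[open]; R:fork[blocks] ⇒ blocked
  5. P ← C ← R → A — C:chain[open]; R:fork[blocks] ⇒ blocked
  6. P ← C → E ← R → A — C:fork[open]; E:collider[open]; R:fork[blocks] ⇒ blocked
Because an active path exists, P and A are not d-separated.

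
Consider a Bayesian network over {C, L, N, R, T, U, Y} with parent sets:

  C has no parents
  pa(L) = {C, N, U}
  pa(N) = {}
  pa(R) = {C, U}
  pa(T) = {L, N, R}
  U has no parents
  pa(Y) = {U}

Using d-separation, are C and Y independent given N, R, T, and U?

Yes

We examine all 6 paths between C and Y:
Path 1: C → L ← U → Y
  U is a fork here and U is conditioned on, so the path is blocked at U.
Path 2: C → L ← N → T ← R ← U → Y
  N is a fork here and N is conditioned on, so the path is blocked at N.
Path 3: C → L → T ← R ← U → Y
  R is a chain here and R is conditioned on, so the path is blocked at R.
Path 4: C → R ← U → Y
  U is a fork here and U is conditioned on, so the path is blocked at U.
Path 5: C → R → T ← L ← U → Y
  R is a chain here and R is conditioned on, so the path is blocked at R.
Path 6: C → R → T ← N → L ← U → Y
  R is a chain here and R is conditioned on, so the path is blocked at R.
Every path is blocked, so C and Y are d-separated given {N, R, T, U}.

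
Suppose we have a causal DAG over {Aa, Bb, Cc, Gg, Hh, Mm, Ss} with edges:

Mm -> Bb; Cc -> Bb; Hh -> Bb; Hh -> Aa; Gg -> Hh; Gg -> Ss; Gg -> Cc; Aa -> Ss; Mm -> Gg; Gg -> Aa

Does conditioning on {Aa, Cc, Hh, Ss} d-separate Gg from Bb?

There are 5 undirected paths between Gg and Bb; checking each against the conditioning set {Aa, Cc, Hh, Ss}:
  1. Gg → Hh → Bb — Hh:chain[blocks] ⇒ blocked
  2. Gg ← Mm → Bb — Mm:fork[open] ⇒ active
  3. Gg → Ss ← Aa ← Hh → Bb — Ss:collider[open]; Aa:chain[blocks]; Hh:fork[blocks] ⇒ blocked
  4. Gg → Cc → Bb — Cc:chain[blocks] ⇒ blocked
  5. Gg → Aa ← Hh → Bb — Aa:collider[open]; Hh:fork[blocks] ⇒ blocked
At least one path is unblocked, so d-separation fails.

No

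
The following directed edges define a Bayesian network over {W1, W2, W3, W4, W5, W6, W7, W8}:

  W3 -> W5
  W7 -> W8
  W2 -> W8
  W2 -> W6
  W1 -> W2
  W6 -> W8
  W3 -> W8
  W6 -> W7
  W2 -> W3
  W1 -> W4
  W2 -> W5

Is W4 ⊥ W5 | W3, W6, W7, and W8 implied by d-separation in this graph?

No

We examine all 5 paths between W4 and W5:
  1. W4 ← W1 → W2 → W6 → W7 → W8 ← W3 → W5 — W1:fork[open]; W2:chain[open]; W6:chain[blocks]; W7:chain[blocks]; W8:collider[open]; W3:fork[blocks] ⇒ blocked
  2. W4 ← W1 → W2 → W6 → W8 ← W3 → W5 — W1:fork[open]; W2:chain[open]; W6:chain[blocks]; W8:collider[open]; W3:fork[blocks] ⇒ blocked
  3. W4 ← W1 → W2 → W3 → W5 — W1:fork[open]; W2:chain[open]; W3:chain[blocks] ⇒ blocked
  4. W4 ← W1 → W2 → W5 — W1:fork[open]; W2:chain[open] ⇒ active
  5. W4 ← W1 → W2 → W8 ← W3 → W5 — W1:fork[open]; W2:chain[open]; W8:collider[open]; W3:fork[blocks] ⇒ blocked
Because an active path exists, W4 and W5 are not d-separated.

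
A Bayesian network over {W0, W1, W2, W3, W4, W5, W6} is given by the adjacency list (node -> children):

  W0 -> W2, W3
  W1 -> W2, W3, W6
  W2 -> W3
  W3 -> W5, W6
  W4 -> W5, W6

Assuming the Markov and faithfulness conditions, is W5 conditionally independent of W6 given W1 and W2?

There are 5 undirected paths between W5 and W6; checking each against the conditioning set {W1, W2}:
Path 1: W5 ← W4 → W6
  W4 is a fork and W4 is not conditioned on — no node blocks this path, so it is active.
Path 2: W5 ← W3 ← W2 ← W1 → W6
  W2 is a chain here and W2 is conditioned on, so the path is blocked at W2.
Path 3: W5 ← W3 ← W1 → W6
  W1 is a fork here and W1 is conditioned on, so the path is blocked at W1.
Path 4: W5 ← W3 → W6
  W3 is a fork and W3 is not conditioned on — no node blocks this path, so it is active.
Path 5: W5 ← W3 ← W0 → W2 ← W1 → W6
  W1 is a fork here and W1 is conditioned on, so the path is blocked at W1.
Since the path W5 ← W4 → W6 is active, W5 and W6 are not d-separated given {W1, W2}.

No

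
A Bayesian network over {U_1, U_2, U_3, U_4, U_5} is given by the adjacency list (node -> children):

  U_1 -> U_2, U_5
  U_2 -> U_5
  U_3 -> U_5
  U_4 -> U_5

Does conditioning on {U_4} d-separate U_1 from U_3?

Yes

There are 2 undirected paths between U_1 and U_3; checking each against the conditioning set {U_4}:
  1. U_1 → U_5 ← U_3 — U_5:collider[blocks] ⇒ blocked
  2. U_1 → U_2 → U_5 ← U_3 — U_2:chain[open]; U_5:collider[blocks] ⇒ blocked
Since every path is blocked, d-separation holds.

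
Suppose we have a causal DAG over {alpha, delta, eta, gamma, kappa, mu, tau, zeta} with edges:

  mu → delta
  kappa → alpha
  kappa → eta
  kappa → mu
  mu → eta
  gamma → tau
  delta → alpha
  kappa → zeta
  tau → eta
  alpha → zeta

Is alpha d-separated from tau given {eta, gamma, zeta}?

No

6 paths connect alpha and tau; each must be blocked for d-separation to hold:
Path 1: alpha ← delta ← mu ← kappa → eta ← tau
  delta is a chain and delta is not conditioned on; mu is a chain and mu is not conditioned on; kappa is a fork and kappa is not conditioned on; eta is a collider and eta is conditioned on, which opens it — no node blocks this path, so it is active.
Path 2: alpha ← delta ← mu → eta ← tau
  delta is a chain and delta is not conditioned on; mu is a fork and mu is not conditioned on; eta is a collider and eta is conditioned on, which opens it — no node blocks this path, so it is active.
Path 3: alpha ← kappa → eta ← tau
  kappa is a fork and kappa is not conditioned on; eta is a collider and eta is conditioned on, which opens it — no node blocks this path, so it is active.
Path 4: alpha ← kappa → mu → eta ← tau
  kappa is a fork and kappa is not conditioned on; mu is a chain and mu is not conditioned on; eta is a collider and eta is conditioned on, which opens it — no node blocks this path, so it is active.
Path 5: alpha → zeta ← kappa → eta ← tau
  zeta is a collider and zeta is conditioned on, which opens it; kappa is a fork and kappa is not conditioned on; eta is a collider and eta is conditioned on, which opens it — no node blocks this path, so it is active.
Path 6: alpha → zeta ← kappa → mu → eta ← tau
  zeta is a collider and zeta is conditioned on, which opens it; kappa is a fork and kappa is not conditioned on; mu is a chain and mu is not conditioned on; eta is a collider and eta is conditioned on, which opens it — no node blocks this path, so it is active.
At least one path is unblocked, so d-separation fails.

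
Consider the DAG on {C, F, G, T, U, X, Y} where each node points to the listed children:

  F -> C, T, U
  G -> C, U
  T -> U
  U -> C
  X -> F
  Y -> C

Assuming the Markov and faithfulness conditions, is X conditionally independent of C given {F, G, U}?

There are 5 undirected paths between X and C; checking each against the conditioning set {F, G, U}:
Path 1: X → F → C
  F is a chain here and F is conditioned on, so the path is blocked at F.
Path 2: X → F → T → U → C
  F is a chain here and F is conditioned on, so the path is blocked at F.
Path 3: X → F → T → U ← G → C
  F is a chain here and F is conditioned on, so the path is blocked at F.
Path 4: X → F → U → C
  F is a chain here and F is conditioned on, so the path is blocked at F.
Path 5: X → F → U ← G → C
  F is a chain here and F is conditioned on, so the path is blocked at F.
Every path is blocked, so X and C are d-separated given {F, G, U}.

Yes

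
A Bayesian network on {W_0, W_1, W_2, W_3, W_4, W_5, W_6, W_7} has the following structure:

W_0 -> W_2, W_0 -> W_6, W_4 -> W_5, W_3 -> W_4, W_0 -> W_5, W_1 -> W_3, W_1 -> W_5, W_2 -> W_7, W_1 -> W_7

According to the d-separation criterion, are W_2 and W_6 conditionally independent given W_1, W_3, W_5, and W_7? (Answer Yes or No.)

3 paths connect W_2 and W_6; each must be blocked for d-separation to hold:
  1. W_2 ← W_0 → W_6 — W_0:fork[open] ⇒ active
  2. W_2 → W_7 ← W_1 → W_3 → W_4 → W_5 ← W_0 → W_6 — W_7:collider[open]; W_1:fork[blocks]; W_3:chain[blocks]; W_4:chain[open]; W_5:collider[open]; W_0:fork[open] ⇒ blocked
  3. W_2 → W_7 ← W_1 → W_5 ← W_0 → W_6 — W_7:collider[open]; W_1:fork[blocks]; W_5:collider[open]; W_0:fork[open] ⇒ blocked
Since the path W_2 ← W_0 → W_6 is active, W_2 and W_6 are not d-separated given {W_1, W_3, W_5, W_7}.

No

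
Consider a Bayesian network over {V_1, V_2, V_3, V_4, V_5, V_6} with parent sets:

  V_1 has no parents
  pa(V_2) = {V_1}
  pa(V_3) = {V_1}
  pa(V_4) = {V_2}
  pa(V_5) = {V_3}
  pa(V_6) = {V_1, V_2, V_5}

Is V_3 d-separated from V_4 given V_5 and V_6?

Enumerating the 4 paths from V_3 to V_4 and testing each for blocking by {V_5, V_6}:
  1. V_3 ← V_1 → V_2 → V_4 — V_1:fork[open]; V_2:chain[open] ⇒ active
  2. V_3 ← V_1 → V_6 ← V_2 → V_4 — V_1:fork[open]; V_6:collider[open]; V_2:fork[open] ⇒ active
  3. V_3 → V_5 → V_6 ← V_2 → V_4 — V_5:chain[blocks]; V_6:collider[open]; V_2:fork[open] ⇒ blocked
  4. V_3 → V_5 → V_6 ← V_1 → V_2 → V_4 — V_5:chain[blocks]; V_6:collider[open]; V_1:fork[open]; V_2:chain[open] ⇒ blocked
At least one path is unblocked, so d-separation fails.

No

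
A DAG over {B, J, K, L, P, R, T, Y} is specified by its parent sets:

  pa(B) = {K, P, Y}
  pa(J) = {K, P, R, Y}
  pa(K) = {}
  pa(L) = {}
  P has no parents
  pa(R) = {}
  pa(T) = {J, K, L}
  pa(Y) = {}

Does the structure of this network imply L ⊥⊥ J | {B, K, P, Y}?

Yes

There are 4 undirected paths between L and J; checking each against the conditioning set {B, K, P, Y}:
Path 1: L → T ← J
  T is a collider here and neither T nor any of its descendants is conditioned on, so the collider stays closed — the path is blocked at T.
Path 2: L → T ← K → B ← P → J
  T is a collider here and neither T nor any of its descendants is conditioned on, so the collider stays closed — the path is blocked at T.
Path 3: L → T ← K → B ← Y → J
  T is a collider here and neither T nor any of its descendants is conditioned on, so the collider stays closed — the path is blocked at T.
Path 4: L → T ← K → J
  T is a collider here and neither T nor any of its descendants is conditioned on, so the collider stays closed — the path is blocked at T.
All paths are blocked; L ⊥ J | {B, K, P, Y} holds.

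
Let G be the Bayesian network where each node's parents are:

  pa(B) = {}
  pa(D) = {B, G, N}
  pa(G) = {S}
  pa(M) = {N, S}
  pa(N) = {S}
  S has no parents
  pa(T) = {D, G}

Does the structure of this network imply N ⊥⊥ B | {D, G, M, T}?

No

We examine all 5 paths between N and B:
Path 1: N → D ← B
  D is a collider and D is conditioned on, which opens it — no node blocks this path, so it is active.
Path 2: N → M ← S → G → T ← D ← B
  G is a chain here and G is conditioned on, so the path is blocked at G.
Path 3: N → M ← S → G → D ← B
  G is a chain here and G is conditioned on, so the path is blocked at G.
Path 4: N ← S → G → T ← D ← B
  G is a chain here and G is conditioned on, so the path is blocked at G.
Path 5: N ← S → G → D ← B
  G is a chain here and G is conditioned on, so the path is blocked at G.
At least one path is unblocked, so d-separation fails.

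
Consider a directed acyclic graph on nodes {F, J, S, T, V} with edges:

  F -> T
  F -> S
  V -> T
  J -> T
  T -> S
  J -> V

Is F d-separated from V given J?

There are 4 undirected paths between F and V; checking each against the conditioning set {J}:
Path 1: F → S ← T ← J → V
  S is a collider here and neither S nor any of its descendants is conditioned on, so the collider stays closed — the path is blocked at S.
Path 2: F → S ← T ← V
  S is a collider here and neither S nor any of its descendants is conditioned on, so the collider stays closed — the path is blocked at S.
Path 3: F → T ← J → V
  T is a collider here and neither T nor any of its descendants is conditioned on, so the collider stays closed — the path is blocked at T.
Path 4: F → T ← V
  T is a collider here and neither T nor any of its descendants is conditioned on, so the collider stays closed — the path is blocked at T.
Since every path is blocked, d-separation holds.

Yes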